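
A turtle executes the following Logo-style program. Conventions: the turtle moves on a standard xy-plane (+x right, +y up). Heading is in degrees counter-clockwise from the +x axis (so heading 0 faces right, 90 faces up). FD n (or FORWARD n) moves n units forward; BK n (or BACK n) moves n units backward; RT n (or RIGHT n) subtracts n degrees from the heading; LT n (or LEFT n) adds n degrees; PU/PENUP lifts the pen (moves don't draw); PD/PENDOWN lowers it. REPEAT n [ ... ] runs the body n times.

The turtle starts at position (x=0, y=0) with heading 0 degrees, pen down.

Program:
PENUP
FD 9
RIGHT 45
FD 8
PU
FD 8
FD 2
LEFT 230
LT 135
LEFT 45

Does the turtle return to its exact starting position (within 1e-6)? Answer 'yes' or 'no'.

Answer: no

Derivation:
Executing turtle program step by step:
Start: pos=(0,0), heading=0, pen down
PU: pen up
FD 9: (0,0) -> (9,0) [heading=0, move]
RT 45: heading 0 -> 315
FD 8: (9,0) -> (14.657,-5.657) [heading=315, move]
PU: pen up
FD 8: (14.657,-5.657) -> (20.314,-11.314) [heading=315, move]
FD 2: (20.314,-11.314) -> (21.728,-12.728) [heading=315, move]
LT 230: heading 315 -> 185
LT 135: heading 185 -> 320
LT 45: heading 320 -> 5
Final: pos=(21.728,-12.728), heading=5, 0 segment(s) drawn

Start position: (0, 0)
Final position: (21.728, -12.728)
Distance = 25.181; >= 1e-6 -> NOT closed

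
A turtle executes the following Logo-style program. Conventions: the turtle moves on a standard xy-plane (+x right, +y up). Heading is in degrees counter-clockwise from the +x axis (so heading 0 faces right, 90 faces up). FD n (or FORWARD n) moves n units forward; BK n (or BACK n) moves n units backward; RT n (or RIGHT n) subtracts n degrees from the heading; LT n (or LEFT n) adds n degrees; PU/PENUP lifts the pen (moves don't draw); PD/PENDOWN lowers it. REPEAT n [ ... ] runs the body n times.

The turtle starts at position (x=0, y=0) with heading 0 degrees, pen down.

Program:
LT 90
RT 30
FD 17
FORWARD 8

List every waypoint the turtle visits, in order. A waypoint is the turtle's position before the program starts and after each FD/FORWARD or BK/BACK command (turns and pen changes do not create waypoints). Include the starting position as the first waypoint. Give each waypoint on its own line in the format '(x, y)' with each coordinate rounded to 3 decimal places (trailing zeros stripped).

Answer: (0, 0)
(8.5, 14.722)
(12.5, 21.651)

Derivation:
Executing turtle program step by step:
Start: pos=(0,0), heading=0, pen down
LT 90: heading 0 -> 90
RT 30: heading 90 -> 60
FD 17: (0,0) -> (8.5,14.722) [heading=60, draw]
FD 8: (8.5,14.722) -> (12.5,21.651) [heading=60, draw]
Final: pos=(12.5,21.651), heading=60, 2 segment(s) drawn
Waypoints (3 total):
(0, 0)
(8.5, 14.722)
(12.5, 21.651)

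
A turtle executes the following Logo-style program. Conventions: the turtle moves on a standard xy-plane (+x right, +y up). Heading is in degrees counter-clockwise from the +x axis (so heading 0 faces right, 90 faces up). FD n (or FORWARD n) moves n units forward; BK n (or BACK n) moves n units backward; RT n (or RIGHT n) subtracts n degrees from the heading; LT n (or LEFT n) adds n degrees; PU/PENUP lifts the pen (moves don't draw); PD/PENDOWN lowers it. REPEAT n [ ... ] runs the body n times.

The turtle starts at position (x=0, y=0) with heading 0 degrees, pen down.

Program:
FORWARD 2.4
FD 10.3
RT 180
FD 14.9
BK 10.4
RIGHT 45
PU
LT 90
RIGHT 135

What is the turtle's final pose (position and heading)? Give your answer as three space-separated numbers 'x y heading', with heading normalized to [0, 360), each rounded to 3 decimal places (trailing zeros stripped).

Answer: 8.2 0 90

Derivation:
Executing turtle program step by step:
Start: pos=(0,0), heading=0, pen down
FD 2.4: (0,0) -> (2.4,0) [heading=0, draw]
FD 10.3: (2.4,0) -> (12.7,0) [heading=0, draw]
RT 180: heading 0 -> 180
FD 14.9: (12.7,0) -> (-2.2,0) [heading=180, draw]
BK 10.4: (-2.2,0) -> (8.2,0) [heading=180, draw]
RT 45: heading 180 -> 135
PU: pen up
LT 90: heading 135 -> 225
RT 135: heading 225 -> 90
Final: pos=(8.2,0), heading=90, 4 segment(s) drawn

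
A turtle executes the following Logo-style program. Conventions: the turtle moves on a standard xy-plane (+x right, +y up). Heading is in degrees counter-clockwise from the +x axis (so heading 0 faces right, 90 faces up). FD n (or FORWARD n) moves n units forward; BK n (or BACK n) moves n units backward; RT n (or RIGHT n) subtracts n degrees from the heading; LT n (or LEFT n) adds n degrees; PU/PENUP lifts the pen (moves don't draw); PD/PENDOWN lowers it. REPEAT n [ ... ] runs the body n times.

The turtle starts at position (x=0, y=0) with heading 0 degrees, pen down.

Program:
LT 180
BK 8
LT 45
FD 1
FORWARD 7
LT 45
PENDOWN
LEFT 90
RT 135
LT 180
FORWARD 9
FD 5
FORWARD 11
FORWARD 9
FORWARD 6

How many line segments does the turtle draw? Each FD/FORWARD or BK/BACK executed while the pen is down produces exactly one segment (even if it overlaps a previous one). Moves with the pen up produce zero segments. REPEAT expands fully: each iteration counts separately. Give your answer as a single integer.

Answer: 8

Derivation:
Executing turtle program step by step:
Start: pos=(0,0), heading=0, pen down
LT 180: heading 0 -> 180
BK 8: (0,0) -> (8,0) [heading=180, draw]
LT 45: heading 180 -> 225
FD 1: (8,0) -> (7.293,-0.707) [heading=225, draw]
FD 7: (7.293,-0.707) -> (2.343,-5.657) [heading=225, draw]
LT 45: heading 225 -> 270
PD: pen down
LT 90: heading 270 -> 0
RT 135: heading 0 -> 225
LT 180: heading 225 -> 45
FD 9: (2.343,-5.657) -> (8.707,0.707) [heading=45, draw]
FD 5: (8.707,0.707) -> (12.243,4.243) [heading=45, draw]
FD 11: (12.243,4.243) -> (20.021,12.021) [heading=45, draw]
FD 9: (20.021,12.021) -> (26.385,18.385) [heading=45, draw]
FD 6: (26.385,18.385) -> (30.627,22.627) [heading=45, draw]
Final: pos=(30.627,22.627), heading=45, 8 segment(s) drawn
Segments drawn: 8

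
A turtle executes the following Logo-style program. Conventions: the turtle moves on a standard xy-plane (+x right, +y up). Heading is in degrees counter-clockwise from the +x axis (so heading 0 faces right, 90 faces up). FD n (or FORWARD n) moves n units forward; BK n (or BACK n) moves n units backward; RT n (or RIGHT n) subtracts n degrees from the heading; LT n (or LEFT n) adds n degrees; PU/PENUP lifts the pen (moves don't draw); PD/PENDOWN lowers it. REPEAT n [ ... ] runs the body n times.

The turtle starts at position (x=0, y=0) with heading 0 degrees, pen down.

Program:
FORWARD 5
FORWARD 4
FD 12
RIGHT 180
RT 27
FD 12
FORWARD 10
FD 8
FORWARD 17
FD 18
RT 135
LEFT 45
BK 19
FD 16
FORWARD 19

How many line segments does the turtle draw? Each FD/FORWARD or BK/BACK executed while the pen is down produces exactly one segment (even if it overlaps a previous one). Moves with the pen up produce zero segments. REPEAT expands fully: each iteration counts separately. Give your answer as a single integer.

Executing turtle program step by step:
Start: pos=(0,0), heading=0, pen down
FD 5: (0,0) -> (5,0) [heading=0, draw]
FD 4: (5,0) -> (9,0) [heading=0, draw]
FD 12: (9,0) -> (21,0) [heading=0, draw]
RT 180: heading 0 -> 180
RT 27: heading 180 -> 153
FD 12: (21,0) -> (10.308,5.448) [heading=153, draw]
FD 10: (10.308,5.448) -> (1.398,9.988) [heading=153, draw]
FD 8: (1.398,9.988) -> (-5.73,13.62) [heading=153, draw]
FD 17: (-5.73,13.62) -> (-20.877,21.338) [heading=153, draw]
FD 18: (-20.877,21.338) -> (-36.915,29.509) [heading=153, draw]
RT 135: heading 153 -> 18
LT 45: heading 18 -> 63
BK 19: (-36.915,29.509) -> (-45.541,12.58) [heading=63, draw]
FD 16: (-45.541,12.58) -> (-38.277,26.836) [heading=63, draw]
FD 19: (-38.277,26.836) -> (-29.652,43.765) [heading=63, draw]
Final: pos=(-29.652,43.765), heading=63, 11 segment(s) drawn
Segments drawn: 11

Answer: 11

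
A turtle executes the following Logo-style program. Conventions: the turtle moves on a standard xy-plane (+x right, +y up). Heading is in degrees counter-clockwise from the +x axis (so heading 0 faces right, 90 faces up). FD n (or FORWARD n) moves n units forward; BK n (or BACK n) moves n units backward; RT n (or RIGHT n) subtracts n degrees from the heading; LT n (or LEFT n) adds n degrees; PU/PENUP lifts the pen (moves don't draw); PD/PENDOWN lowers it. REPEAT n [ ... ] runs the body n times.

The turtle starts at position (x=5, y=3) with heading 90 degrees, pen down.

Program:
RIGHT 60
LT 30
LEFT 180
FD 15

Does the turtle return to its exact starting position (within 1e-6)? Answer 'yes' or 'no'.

Answer: no

Derivation:
Executing turtle program step by step:
Start: pos=(5,3), heading=90, pen down
RT 60: heading 90 -> 30
LT 30: heading 30 -> 60
LT 180: heading 60 -> 240
FD 15: (5,3) -> (-2.5,-9.99) [heading=240, draw]
Final: pos=(-2.5,-9.99), heading=240, 1 segment(s) drawn

Start position: (5, 3)
Final position: (-2.5, -9.99)
Distance = 15; >= 1e-6 -> NOT closed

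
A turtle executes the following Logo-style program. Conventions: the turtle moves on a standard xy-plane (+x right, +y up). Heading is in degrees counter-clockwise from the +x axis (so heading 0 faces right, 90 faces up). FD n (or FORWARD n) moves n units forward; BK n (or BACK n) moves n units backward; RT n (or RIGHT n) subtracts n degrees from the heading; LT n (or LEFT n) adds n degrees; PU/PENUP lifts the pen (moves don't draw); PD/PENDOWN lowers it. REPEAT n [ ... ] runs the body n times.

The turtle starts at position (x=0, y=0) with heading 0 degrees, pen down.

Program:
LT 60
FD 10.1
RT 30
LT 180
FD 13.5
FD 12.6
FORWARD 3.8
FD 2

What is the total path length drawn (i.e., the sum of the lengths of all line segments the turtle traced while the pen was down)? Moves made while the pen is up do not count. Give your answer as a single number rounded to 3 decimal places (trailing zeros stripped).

Executing turtle program step by step:
Start: pos=(0,0), heading=0, pen down
LT 60: heading 0 -> 60
FD 10.1: (0,0) -> (5.05,8.747) [heading=60, draw]
RT 30: heading 60 -> 30
LT 180: heading 30 -> 210
FD 13.5: (5.05,8.747) -> (-6.641,1.997) [heading=210, draw]
FD 12.6: (-6.641,1.997) -> (-17.553,-4.303) [heading=210, draw]
FD 3.8: (-17.553,-4.303) -> (-20.844,-6.203) [heading=210, draw]
FD 2: (-20.844,-6.203) -> (-22.576,-7.203) [heading=210, draw]
Final: pos=(-22.576,-7.203), heading=210, 5 segment(s) drawn

Segment lengths:
  seg 1: (0,0) -> (5.05,8.747), length = 10.1
  seg 2: (5.05,8.747) -> (-6.641,1.997), length = 13.5
  seg 3: (-6.641,1.997) -> (-17.553,-4.303), length = 12.6
  seg 4: (-17.553,-4.303) -> (-20.844,-6.203), length = 3.8
  seg 5: (-20.844,-6.203) -> (-22.576,-7.203), length = 2
Total = 42

Answer: 42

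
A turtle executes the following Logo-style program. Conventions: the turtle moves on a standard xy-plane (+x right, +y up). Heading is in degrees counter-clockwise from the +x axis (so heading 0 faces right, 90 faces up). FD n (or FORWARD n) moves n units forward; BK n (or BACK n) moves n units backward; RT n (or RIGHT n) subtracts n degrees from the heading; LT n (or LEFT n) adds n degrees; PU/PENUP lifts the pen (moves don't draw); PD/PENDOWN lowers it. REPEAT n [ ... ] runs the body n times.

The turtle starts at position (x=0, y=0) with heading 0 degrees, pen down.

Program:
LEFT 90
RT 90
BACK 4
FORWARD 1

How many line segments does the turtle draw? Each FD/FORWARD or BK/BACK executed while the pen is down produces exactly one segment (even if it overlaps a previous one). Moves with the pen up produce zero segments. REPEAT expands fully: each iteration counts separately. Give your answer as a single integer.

Answer: 2

Derivation:
Executing turtle program step by step:
Start: pos=(0,0), heading=0, pen down
LT 90: heading 0 -> 90
RT 90: heading 90 -> 0
BK 4: (0,0) -> (-4,0) [heading=0, draw]
FD 1: (-4,0) -> (-3,0) [heading=0, draw]
Final: pos=(-3,0), heading=0, 2 segment(s) drawn
Segments drawn: 2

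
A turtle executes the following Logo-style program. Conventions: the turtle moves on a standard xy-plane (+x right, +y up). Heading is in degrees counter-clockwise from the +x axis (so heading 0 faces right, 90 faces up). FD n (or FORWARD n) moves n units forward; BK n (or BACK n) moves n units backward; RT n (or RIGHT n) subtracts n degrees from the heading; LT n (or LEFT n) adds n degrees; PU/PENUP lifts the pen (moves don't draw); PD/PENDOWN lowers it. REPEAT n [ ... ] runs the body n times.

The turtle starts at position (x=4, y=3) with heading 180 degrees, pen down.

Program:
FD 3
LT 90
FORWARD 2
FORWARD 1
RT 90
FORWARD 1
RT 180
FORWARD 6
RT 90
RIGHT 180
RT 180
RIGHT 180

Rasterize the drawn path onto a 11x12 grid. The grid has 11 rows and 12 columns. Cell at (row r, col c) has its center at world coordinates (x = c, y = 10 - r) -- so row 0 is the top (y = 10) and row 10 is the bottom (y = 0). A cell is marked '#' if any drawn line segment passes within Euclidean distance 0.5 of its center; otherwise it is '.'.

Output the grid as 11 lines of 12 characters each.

Segment 0: (4,3) -> (1,3)
Segment 1: (1,3) -> (1,1)
Segment 2: (1,1) -> (1,0)
Segment 3: (1,0) -> (-0,0)
Segment 4: (-0,0) -> (6,0)

Answer: ............
............
............
............
............
............
............
.####.......
.#..........
.#..........
#######.....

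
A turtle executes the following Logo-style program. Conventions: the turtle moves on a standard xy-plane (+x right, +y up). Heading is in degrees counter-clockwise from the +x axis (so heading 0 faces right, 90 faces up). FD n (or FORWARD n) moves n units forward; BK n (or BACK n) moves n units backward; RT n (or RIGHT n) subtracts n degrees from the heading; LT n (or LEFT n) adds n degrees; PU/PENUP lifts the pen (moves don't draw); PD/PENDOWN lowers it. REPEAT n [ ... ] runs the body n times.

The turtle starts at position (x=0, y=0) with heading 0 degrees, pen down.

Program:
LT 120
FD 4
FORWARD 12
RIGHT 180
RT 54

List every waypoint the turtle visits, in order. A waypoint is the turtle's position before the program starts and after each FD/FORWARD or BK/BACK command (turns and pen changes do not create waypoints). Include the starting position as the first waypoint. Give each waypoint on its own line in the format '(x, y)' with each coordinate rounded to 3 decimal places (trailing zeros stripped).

Executing turtle program step by step:
Start: pos=(0,0), heading=0, pen down
LT 120: heading 0 -> 120
FD 4: (0,0) -> (-2,3.464) [heading=120, draw]
FD 12: (-2,3.464) -> (-8,13.856) [heading=120, draw]
RT 180: heading 120 -> 300
RT 54: heading 300 -> 246
Final: pos=(-8,13.856), heading=246, 2 segment(s) drawn
Waypoints (3 total):
(0, 0)
(-2, 3.464)
(-8, 13.856)

Answer: (0, 0)
(-2, 3.464)
(-8, 13.856)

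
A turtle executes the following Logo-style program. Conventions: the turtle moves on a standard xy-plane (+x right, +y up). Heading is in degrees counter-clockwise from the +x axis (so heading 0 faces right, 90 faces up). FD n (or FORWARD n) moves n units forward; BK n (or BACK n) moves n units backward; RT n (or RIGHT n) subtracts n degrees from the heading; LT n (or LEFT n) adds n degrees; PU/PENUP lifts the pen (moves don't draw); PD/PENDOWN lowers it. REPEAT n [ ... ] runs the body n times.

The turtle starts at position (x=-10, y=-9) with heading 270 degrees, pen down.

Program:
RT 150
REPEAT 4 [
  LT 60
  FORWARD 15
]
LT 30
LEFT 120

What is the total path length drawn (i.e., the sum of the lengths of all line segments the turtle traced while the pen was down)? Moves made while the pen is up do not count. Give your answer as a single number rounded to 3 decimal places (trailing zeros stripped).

Executing turtle program step by step:
Start: pos=(-10,-9), heading=270, pen down
RT 150: heading 270 -> 120
REPEAT 4 [
  -- iteration 1/4 --
  LT 60: heading 120 -> 180
  FD 15: (-10,-9) -> (-25,-9) [heading=180, draw]
  -- iteration 2/4 --
  LT 60: heading 180 -> 240
  FD 15: (-25,-9) -> (-32.5,-21.99) [heading=240, draw]
  -- iteration 3/4 --
  LT 60: heading 240 -> 300
  FD 15: (-32.5,-21.99) -> (-25,-34.981) [heading=300, draw]
  -- iteration 4/4 --
  LT 60: heading 300 -> 0
  FD 15: (-25,-34.981) -> (-10,-34.981) [heading=0, draw]
]
LT 30: heading 0 -> 30
LT 120: heading 30 -> 150
Final: pos=(-10,-34.981), heading=150, 4 segment(s) drawn

Segment lengths:
  seg 1: (-10,-9) -> (-25,-9), length = 15
  seg 2: (-25,-9) -> (-32.5,-21.99), length = 15
  seg 3: (-32.5,-21.99) -> (-25,-34.981), length = 15
  seg 4: (-25,-34.981) -> (-10,-34.981), length = 15
Total = 60

Answer: 60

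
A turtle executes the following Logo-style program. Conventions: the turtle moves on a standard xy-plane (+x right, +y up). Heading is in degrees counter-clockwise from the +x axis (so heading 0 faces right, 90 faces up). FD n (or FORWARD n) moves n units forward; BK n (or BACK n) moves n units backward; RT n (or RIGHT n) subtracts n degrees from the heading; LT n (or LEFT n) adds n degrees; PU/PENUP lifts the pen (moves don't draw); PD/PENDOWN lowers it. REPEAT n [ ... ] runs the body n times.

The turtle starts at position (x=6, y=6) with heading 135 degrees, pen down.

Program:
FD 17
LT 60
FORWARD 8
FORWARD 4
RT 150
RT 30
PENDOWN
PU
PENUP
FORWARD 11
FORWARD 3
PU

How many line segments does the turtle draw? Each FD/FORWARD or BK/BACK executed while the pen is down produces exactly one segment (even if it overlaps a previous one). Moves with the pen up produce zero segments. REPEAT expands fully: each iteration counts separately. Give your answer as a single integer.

Executing turtle program step by step:
Start: pos=(6,6), heading=135, pen down
FD 17: (6,6) -> (-6.021,18.021) [heading=135, draw]
LT 60: heading 135 -> 195
FD 8: (-6.021,18.021) -> (-13.748,15.95) [heading=195, draw]
FD 4: (-13.748,15.95) -> (-17.612,14.915) [heading=195, draw]
RT 150: heading 195 -> 45
RT 30: heading 45 -> 15
PD: pen down
PU: pen up
PU: pen up
FD 11: (-17.612,14.915) -> (-6.987,17.762) [heading=15, move]
FD 3: (-6.987,17.762) -> (-4.089,18.538) [heading=15, move]
PU: pen up
Final: pos=(-4.089,18.538), heading=15, 3 segment(s) drawn
Segments drawn: 3

Answer: 3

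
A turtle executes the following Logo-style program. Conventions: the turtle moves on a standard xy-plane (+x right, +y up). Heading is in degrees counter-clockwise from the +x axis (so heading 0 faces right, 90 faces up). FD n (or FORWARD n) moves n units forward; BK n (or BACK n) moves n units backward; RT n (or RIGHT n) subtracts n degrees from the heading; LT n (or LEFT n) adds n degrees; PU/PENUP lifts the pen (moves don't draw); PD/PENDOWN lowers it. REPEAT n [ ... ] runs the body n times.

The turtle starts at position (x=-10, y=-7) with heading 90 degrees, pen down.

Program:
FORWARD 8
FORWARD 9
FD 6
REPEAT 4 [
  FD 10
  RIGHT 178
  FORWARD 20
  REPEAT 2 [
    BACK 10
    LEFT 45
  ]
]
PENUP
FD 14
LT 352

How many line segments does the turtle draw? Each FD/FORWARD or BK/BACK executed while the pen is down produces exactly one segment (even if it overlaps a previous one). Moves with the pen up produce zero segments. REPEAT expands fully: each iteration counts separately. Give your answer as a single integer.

Answer: 19

Derivation:
Executing turtle program step by step:
Start: pos=(-10,-7), heading=90, pen down
FD 8: (-10,-7) -> (-10,1) [heading=90, draw]
FD 9: (-10,1) -> (-10,10) [heading=90, draw]
FD 6: (-10,10) -> (-10,16) [heading=90, draw]
REPEAT 4 [
  -- iteration 1/4 --
  FD 10: (-10,16) -> (-10,26) [heading=90, draw]
  RT 178: heading 90 -> 272
  FD 20: (-10,26) -> (-9.302,6.012) [heading=272, draw]
  REPEAT 2 [
    -- iteration 1/2 --
    BK 10: (-9.302,6.012) -> (-9.651,16.006) [heading=272, draw]
    LT 45: heading 272 -> 317
    -- iteration 2/2 --
    BK 10: (-9.651,16.006) -> (-16.965,22.826) [heading=317, draw]
    LT 45: heading 317 -> 2
  ]
  -- iteration 2/4 --
  FD 10: (-16.965,22.826) -> (-6.971,23.175) [heading=2, draw]
  RT 178: heading 2 -> 184
  FD 20: (-6.971,23.175) -> (-26.922,21.78) [heading=184, draw]
  REPEAT 2 [
    -- iteration 1/2 --
    BK 10: (-26.922,21.78) -> (-16.946,22.478) [heading=184, draw]
    LT 45: heading 184 -> 229
    -- iteration 2/2 --
    BK 10: (-16.946,22.478) -> (-10.386,30.025) [heading=229, draw]
    LT 45: heading 229 -> 274
  ]
  -- iteration 3/4 --
  FD 10: (-10.386,30.025) -> (-9.688,20.049) [heading=274, draw]
  RT 178: heading 274 -> 96
  FD 20: (-9.688,20.049) -> (-11.779,39.939) [heading=96, draw]
  REPEAT 2 [
    -- iteration 1/2 --
    BK 10: (-11.779,39.939) -> (-10.733,29.994) [heading=96, draw]
    LT 45: heading 96 -> 141
    -- iteration 2/2 --
    BK 10: (-10.733,29.994) -> (-2.962,23.701) [heading=141, draw]
    LT 45: heading 141 -> 186
  ]
  -- iteration 4/4 --
  FD 10: (-2.962,23.701) -> (-12.907,22.656) [heading=186, draw]
  RT 178: heading 186 -> 8
  FD 20: (-12.907,22.656) -> (6.898,25.439) [heading=8, draw]
  REPEAT 2 [
    -- iteration 1/2 --
    BK 10: (6.898,25.439) -> (-3.004,24.047) [heading=8, draw]
    LT 45: heading 8 -> 53
    -- iteration 2/2 --
    BK 10: (-3.004,24.047) -> (-9.023,16.061) [heading=53, draw]
    LT 45: heading 53 -> 98
  ]
]
PU: pen up
FD 14: (-9.023,16.061) -> (-10.971,29.925) [heading=98, move]
LT 352: heading 98 -> 90
Final: pos=(-10.971,29.925), heading=90, 19 segment(s) drawn
Segments drawn: 19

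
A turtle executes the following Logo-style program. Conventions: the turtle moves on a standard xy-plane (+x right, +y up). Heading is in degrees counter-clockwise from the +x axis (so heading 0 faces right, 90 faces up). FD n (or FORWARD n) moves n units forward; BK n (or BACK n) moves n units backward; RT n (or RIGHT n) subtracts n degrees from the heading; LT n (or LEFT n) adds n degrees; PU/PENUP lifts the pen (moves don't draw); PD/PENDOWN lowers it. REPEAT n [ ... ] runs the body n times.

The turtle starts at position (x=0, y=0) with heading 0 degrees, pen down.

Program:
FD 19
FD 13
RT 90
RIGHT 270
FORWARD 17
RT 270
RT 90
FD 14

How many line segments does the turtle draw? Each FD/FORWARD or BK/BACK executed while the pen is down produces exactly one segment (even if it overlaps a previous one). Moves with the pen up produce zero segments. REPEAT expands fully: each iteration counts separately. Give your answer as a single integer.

Executing turtle program step by step:
Start: pos=(0,0), heading=0, pen down
FD 19: (0,0) -> (19,0) [heading=0, draw]
FD 13: (19,0) -> (32,0) [heading=0, draw]
RT 90: heading 0 -> 270
RT 270: heading 270 -> 0
FD 17: (32,0) -> (49,0) [heading=0, draw]
RT 270: heading 0 -> 90
RT 90: heading 90 -> 0
FD 14: (49,0) -> (63,0) [heading=0, draw]
Final: pos=(63,0), heading=0, 4 segment(s) drawn
Segments drawn: 4

Answer: 4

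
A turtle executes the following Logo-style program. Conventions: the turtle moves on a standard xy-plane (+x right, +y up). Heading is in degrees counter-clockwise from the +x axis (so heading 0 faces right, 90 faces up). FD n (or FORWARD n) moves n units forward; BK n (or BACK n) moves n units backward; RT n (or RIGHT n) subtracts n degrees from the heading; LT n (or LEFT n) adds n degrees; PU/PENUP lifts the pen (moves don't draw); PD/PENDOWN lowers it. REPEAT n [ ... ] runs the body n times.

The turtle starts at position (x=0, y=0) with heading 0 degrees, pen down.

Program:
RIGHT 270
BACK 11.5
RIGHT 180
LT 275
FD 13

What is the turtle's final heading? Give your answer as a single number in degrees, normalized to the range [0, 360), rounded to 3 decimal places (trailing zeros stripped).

Executing turtle program step by step:
Start: pos=(0,0), heading=0, pen down
RT 270: heading 0 -> 90
BK 11.5: (0,0) -> (0,-11.5) [heading=90, draw]
RT 180: heading 90 -> 270
LT 275: heading 270 -> 185
FD 13: (0,-11.5) -> (-12.951,-12.633) [heading=185, draw]
Final: pos=(-12.951,-12.633), heading=185, 2 segment(s) drawn

Answer: 185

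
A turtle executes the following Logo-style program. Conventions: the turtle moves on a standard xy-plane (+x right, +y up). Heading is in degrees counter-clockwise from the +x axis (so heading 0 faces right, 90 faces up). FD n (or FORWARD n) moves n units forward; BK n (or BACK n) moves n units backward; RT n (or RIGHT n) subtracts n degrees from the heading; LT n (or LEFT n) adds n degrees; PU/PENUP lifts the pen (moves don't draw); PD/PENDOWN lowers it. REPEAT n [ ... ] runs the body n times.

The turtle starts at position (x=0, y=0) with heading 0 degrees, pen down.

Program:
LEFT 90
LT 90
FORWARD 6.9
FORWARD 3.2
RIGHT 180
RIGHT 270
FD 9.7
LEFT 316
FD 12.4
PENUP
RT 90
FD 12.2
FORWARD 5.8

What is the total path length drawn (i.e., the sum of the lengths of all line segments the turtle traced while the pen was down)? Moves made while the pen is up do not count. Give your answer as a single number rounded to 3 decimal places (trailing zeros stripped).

Answer: 32.2

Derivation:
Executing turtle program step by step:
Start: pos=(0,0), heading=0, pen down
LT 90: heading 0 -> 90
LT 90: heading 90 -> 180
FD 6.9: (0,0) -> (-6.9,0) [heading=180, draw]
FD 3.2: (-6.9,0) -> (-10.1,0) [heading=180, draw]
RT 180: heading 180 -> 0
RT 270: heading 0 -> 90
FD 9.7: (-10.1,0) -> (-10.1,9.7) [heading=90, draw]
LT 316: heading 90 -> 46
FD 12.4: (-10.1,9.7) -> (-1.486,18.62) [heading=46, draw]
PU: pen up
RT 90: heading 46 -> 316
FD 12.2: (-1.486,18.62) -> (7.29,10.145) [heading=316, move]
FD 5.8: (7.29,10.145) -> (11.462,6.116) [heading=316, move]
Final: pos=(11.462,6.116), heading=316, 4 segment(s) drawn

Segment lengths:
  seg 1: (0,0) -> (-6.9,0), length = 6.9
  seg 2: (-6.9,0) -> (-10.1,0), length = 3.2
  seg 3: (-10.1,0) -> (-10.1,9.7), length = 9.7
  seg 4: (-10.1,9.7) -> (-1.486,18.62), length = 12.4
Total = 32.2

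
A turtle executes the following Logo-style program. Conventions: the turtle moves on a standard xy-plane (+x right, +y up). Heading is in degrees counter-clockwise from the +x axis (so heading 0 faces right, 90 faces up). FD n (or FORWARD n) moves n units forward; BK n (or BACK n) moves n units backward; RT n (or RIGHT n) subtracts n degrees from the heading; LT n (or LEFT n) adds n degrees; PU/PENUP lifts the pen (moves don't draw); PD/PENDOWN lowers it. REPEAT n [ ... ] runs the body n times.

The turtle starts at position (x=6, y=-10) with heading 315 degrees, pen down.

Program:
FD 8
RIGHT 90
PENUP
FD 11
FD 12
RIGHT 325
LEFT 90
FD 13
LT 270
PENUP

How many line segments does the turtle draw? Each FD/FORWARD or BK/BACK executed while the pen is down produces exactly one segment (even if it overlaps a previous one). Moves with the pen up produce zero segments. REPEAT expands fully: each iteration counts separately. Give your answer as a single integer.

Answer: 1

Derivation:
Executing turtle program step by step:
Start: pos=(6,-10), heading=315, pen down
FD 8: (6,-10) -> (11.657,-15.657) [heading=315, draw]
RT 90: heading 315 -> 225
PU: pen up
FD 11: (11.657,-15.657) -> (3.879,-23.435) [heading=225, move]
FD 12: (3.879,-23.435) -> (-4.607,-31.92) [heading=225, move]
RT 325: heading 225 -> 260
LT 90: heading 260 -> 350
FD 13: (-4.607,-31.92) -> (8.196,-34.178) [heading=350, move]
LT 270: heading 350 -> 260
PU: pen up
Final: pos=(8.196,-34.178), heading=260, 1 segment(s) drawn
Segments drawn: 1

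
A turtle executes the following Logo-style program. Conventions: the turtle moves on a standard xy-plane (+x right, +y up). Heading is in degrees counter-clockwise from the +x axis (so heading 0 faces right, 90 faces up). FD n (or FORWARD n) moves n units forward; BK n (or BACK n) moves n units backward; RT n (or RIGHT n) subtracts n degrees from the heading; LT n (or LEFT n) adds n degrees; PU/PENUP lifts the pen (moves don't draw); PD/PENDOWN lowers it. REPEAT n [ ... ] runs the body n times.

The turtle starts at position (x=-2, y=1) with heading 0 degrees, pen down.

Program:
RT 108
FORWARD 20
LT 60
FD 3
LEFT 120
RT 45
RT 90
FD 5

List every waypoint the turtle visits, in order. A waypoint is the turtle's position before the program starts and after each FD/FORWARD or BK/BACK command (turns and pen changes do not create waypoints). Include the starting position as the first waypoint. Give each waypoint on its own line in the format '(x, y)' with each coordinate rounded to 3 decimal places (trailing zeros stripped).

Executing turtle program step by step:
Start: pos=(-2,1), heading=0, pen down
RT 108: heading 0 -> 252
FD 20: (-2,1) -> (-8.18,-18.021) [heading=252, draw]
LT 60: heading 252 -> 312
FD 3: (-8.18,-18.021) -> (-6.173,-20.251) [heading=312, draw]
LT 120: heading 312 -> 72
RT 45: heading 72 -> 27
RT 90: heading 27 -> 297
FD 5: (-6.173,-20.251) -> (-3.903,-24.706) [heading=297, draw]
Final: pos=(-3.903,-24.706), heading=297, 3 segment(s) drawn
Waypoints (4 total):
(-2, 1)
(-8.18, -18.021)
(-6.173, -20.251)
(-3.903, -24.706)

Answer: (-2, 1)
(-8.18, -18.021)
(-6.173, -20.251)
(-3.903, -24.706)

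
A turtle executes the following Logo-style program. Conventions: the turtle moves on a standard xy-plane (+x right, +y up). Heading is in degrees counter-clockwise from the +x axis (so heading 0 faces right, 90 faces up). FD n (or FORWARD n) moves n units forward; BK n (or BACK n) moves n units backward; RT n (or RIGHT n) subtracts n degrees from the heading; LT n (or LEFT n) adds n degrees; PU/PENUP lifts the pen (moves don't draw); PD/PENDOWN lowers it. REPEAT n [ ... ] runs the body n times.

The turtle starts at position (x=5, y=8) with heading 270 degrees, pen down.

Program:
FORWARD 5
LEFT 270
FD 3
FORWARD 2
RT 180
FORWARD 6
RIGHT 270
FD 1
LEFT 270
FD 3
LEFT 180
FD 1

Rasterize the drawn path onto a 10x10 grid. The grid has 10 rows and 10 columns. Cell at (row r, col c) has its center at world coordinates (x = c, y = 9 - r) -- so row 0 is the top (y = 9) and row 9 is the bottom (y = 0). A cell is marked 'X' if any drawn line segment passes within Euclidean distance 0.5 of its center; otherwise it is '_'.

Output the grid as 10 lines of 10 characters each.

Segment 0: (5,8) -> (5,3)
Segment 1: (5,3) -> (2,3)
Segment 2: (2,3) -> (-0,3)
Segment 3: (-0,3) -> (6,3)
Segment 4: (6,3) -> (6,4)
Segment 5: (6,4) -> (9,4)
Segment 6: (9,4) -> (8,4)

Answer: __________
_____X____
_____X____
_____X____
_____X____
_____XXXXX
XXXXXXX___
__________
__________
__________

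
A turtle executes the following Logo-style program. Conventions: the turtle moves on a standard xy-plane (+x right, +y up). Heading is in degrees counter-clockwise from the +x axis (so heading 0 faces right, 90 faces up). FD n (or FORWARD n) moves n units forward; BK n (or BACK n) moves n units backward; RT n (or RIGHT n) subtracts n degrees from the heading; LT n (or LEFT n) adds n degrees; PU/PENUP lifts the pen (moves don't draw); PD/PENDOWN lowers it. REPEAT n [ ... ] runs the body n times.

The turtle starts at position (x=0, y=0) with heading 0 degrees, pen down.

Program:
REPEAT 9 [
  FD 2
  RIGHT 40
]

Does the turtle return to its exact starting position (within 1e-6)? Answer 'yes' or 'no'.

Executing turtle program step by step:
Start: pos=(0,0), heading=0, pen down
REPEAT 9 [
  -- iteration 1/9 --
  FD 2: (0,0) -> (2,0) [heading=0, draw]
  RT 40: heading 0 -> 320
  -- iteration 2/9 --
  FD 2: (2,0) -> (3.532,-1.286) [heading=320, draw]
  RT 40: heading 320 -> 280
  -- iteration 3/9 --
  FD 2: (3.532,-1.286) -> (3.879,-3.255) [heading=280, draw]
  RT 40: heading 280 -> 240
  -- iteration 4/9 --
  FD 2: (3.879,-3.255) -> (2.879,-4.987) [heading=240, draw]
  RT 40: heading 240 -> 200
  -- iteration 5/9 --
  FD 2: (2.879,-4.987) -> (1,-5.671) [heading=200, draw]
  RT 40: heading 200 -> 160
  -- iteration 6/9 --
  FD 2: (1,-5.671) -> (-0.879,-4.987) [heading=160, draw]
  RT 40: heading 160 -> 120
  -- iteration 7/9 --
  FD 2: (-0.879,-4.987) -> (-1.879,-3.255) [heading=120, draw]
  RT 40: heading 120 -> 80
  -- iteration 8/9 --
  FD 2: (-1.879,-3.255) -> (-1.532,-1.286) [heading=80, draw]
  RT 40: heading 80 -> 40
  -- iteration 9/9 --
  FD 2: (-1.532,-1.286) -> (0,0) [heading=40, draw]
  RT 40: heading 40 -> 0
]
Final: pos=(0,0), heading=0, 9 segment(s) drawn

Start position: (0, 0)
Final position: (0, 0)
Distance = 0; < 1e-6 -> CLOSED

Answer: yes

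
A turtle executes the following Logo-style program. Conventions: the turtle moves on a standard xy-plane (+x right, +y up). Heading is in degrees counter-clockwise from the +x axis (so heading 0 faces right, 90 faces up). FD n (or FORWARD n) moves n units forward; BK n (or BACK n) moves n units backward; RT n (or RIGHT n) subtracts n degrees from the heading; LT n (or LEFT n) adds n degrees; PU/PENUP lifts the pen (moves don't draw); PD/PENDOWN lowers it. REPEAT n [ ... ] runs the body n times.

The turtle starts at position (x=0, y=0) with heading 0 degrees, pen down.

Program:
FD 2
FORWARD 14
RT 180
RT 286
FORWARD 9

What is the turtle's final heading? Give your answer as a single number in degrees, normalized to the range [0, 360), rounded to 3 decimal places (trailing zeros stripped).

Executing turtle program step by step:
Start: pos=(0,0), heading=0, pen down
FD 2: (0,0) -> (2,0) [heading=0, draw]
FD 14: (2,0) -> (16,0) [heading=0, draw]
RT 180: heading 0 -> 180
RT 286: heading 180 -> 254
FD 9: (16,0) -> (13.519,-8.651) [heading=254, draw]
Final: pos=(13.519,-8.651), heading=254, 3 segment(s) drawn

Answer: 254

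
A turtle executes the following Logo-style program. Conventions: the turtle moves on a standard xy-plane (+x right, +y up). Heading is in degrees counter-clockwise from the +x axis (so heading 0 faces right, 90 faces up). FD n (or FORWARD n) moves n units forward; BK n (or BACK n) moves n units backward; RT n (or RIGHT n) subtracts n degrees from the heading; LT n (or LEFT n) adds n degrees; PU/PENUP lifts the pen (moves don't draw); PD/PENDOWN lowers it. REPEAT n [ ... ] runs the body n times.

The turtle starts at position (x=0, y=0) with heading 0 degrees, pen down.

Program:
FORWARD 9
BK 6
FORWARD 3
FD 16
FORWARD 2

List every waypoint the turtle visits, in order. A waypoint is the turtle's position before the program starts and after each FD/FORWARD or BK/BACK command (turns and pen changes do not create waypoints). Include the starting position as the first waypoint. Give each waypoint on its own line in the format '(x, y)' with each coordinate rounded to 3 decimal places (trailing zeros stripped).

Executing turtle program step by step:
Start: pos=(0,0), heading=0, pen down
FD 9: (0,0) -> (9,0) [heading=0, draw]
BK 6: (9,0) -> (3,0) [heading=0, draw]
FD 3: (3,0) -> (6,0) [heading=0, draw]
FD 16: (6,0) -> (22,0) [heading=0, draw]
FD 2: (22,0) -> (24,0) [heading=0, draw]
Final: pos=(24,0), heading=0, 5 segment(s) drawn
Waypoints (6 total):
(0, 0)
(9, 0)
(3, 0)
(6, 0)
(22, 0)
(24, 0)

Answer: (0, 0)
(9, 0)
(3, 0)
(6, 0)
(22, 0)
(24, 0)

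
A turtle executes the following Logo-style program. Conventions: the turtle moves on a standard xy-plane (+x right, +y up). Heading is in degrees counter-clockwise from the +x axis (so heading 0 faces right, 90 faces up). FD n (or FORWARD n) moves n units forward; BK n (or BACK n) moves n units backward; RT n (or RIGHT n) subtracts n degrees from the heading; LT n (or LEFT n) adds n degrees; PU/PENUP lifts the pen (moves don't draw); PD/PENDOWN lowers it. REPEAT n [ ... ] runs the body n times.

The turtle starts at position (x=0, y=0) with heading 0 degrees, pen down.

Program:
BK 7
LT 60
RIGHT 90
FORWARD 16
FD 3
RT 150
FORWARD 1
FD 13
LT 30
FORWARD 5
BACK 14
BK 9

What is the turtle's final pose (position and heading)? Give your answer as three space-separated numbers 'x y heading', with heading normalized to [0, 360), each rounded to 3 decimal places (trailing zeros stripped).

Executing turtle program step by step:
Start: pos=(0,0), heading=0, pen down
BK 7: (0,0) -> (-7,0) [heading=0, draw]
LT 60: heading 0 -> 60
RT 90: heading 60 -> 330
FD 16: (-7,0) -> (6.856,-8) [heading=330, draw]
FD 3: (6.856,-8) -> (9.454,-9.5) [heading=330, draw]
RT 150: heading 330 -> 180
FD 1: (9.454,-9.5) -> (8.454,-9.5) [heading=180, draw]
FD 13: (8.454,-9.5) -> (-4.546,-9.5) [heading=180, draw]
LT 30: heading 180 -> 210
FD 5: (-4.546,-9.5) -> (-8.876,-12) [heading=210, draw]
BK 14: (-8.876,-12) -> (3.249,-5) [heading=210, draw]
BK 9: (3.249,-5) -> (11.043,-0.5) [heading=210, draw]
Final: pos=(11.043,-0.5), heading=210, 8 segment(s) drawn

Answer: 11.043 -0.5 210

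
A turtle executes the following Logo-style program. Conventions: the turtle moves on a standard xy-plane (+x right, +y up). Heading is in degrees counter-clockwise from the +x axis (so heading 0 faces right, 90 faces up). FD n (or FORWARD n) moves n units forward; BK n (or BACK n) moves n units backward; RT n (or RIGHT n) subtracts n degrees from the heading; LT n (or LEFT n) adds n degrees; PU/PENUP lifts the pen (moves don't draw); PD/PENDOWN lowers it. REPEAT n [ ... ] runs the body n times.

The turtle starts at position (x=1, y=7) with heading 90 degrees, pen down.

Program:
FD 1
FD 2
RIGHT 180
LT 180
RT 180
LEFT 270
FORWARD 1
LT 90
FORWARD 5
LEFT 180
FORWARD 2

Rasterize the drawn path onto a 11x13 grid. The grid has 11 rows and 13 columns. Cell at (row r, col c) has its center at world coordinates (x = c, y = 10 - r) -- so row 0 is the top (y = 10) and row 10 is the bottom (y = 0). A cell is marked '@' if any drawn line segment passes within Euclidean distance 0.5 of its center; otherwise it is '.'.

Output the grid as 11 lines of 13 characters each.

Answer: @@...........
@@...........
@@...........
@@...........
@............
@............
.............
.............
.............
.............
.............

Derivation:
Segment 0: (1,7) -> (1,8)
Segment 1: (1,8) -> (1,10)
Segment 2: (1,10) -> (0,10)
Segment 3: (0,10) -> (-0,5)
Segment 4: (-0,5) -> (-0,7)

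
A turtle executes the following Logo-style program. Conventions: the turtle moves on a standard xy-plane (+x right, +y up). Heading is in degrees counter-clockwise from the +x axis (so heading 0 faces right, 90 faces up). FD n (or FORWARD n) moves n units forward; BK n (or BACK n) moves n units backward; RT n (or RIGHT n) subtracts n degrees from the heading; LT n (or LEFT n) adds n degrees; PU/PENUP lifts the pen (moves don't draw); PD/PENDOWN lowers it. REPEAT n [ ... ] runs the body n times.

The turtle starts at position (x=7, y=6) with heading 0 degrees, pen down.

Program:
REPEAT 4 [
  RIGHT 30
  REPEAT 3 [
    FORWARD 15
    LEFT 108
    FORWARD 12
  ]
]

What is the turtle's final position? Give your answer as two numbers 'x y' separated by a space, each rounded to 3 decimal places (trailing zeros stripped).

Answer: 14.626 9.444

Derivation:
Executing turtle program step by step:
Start: pos=(7,6), heading=0, pen down
REPEAT 4 [
  -- iteration 1/4 --
  RT 30: heading 0 -> 330
  REPEAT 3 [
    -- iteration 1/3 --
    FD 15: (7,6) -> (19.99,-1.5) [heading=330, draw]
    LT 108: heading 330 -> 78
    FD 12: (19.99,-1.5) -> (22.485,10.238) [heading=78, draw]
    -- iteration 2/3 --
    FD 15: (22.485,10.238) -> (25.604,24.91) [heading=78, draw]
    LT 108: heading 78 -> 186
    FD 12: (25.604,24.91) -> (13.67,23.656) [heading=186, draw]
    -- iteration 3/3 --
    FD 15: (13.67,23.656) -> (-1.248,22.088) [heading=186, draw]
    LT 108: heading 186 -> 294
    FD 12: (-1.248,22.088) -> (3.633,11.125) [heading=294, draw]
  ]
  -- iteration 2/4 --
  RT 30: heading 294 -> 264
  REPEAT 3 [
    -- iteration 1/3 --
    FD 15: (3.633,11.125) -> (2.065,-3.793) [heading=264, draw]
    LT 108: heading 264 -> 12
    FD 12: (2.065,-3.793) -> (13.803,-1.298) [heading=12, draw]
    -- iteration 2/3 --
    FD 15: (13.803,-1.298) -> (28.475,1.821) [heading=12, draw]
    LT 108: heading 12 -> 120
    FD 12: (28.475,1.821) -> (22.475,12.213) [heading=120, draw]
    -- iteration 3/3 --
    FD 15: (22.475,12.213) -> (14.975,25.204) [heading=120, draw]
    LT 108: heading 120 -> 228
    FD 12: (14.975,25.204) -> (6.945,16.286) [heading=228, draw]
  ]
  -- iteration 3/4 --
  RT 30: heading 228 -> 198
  REPEAT 3 [
    -- iteration 1/3 --
    FD 15: (6.945,16.286) -> (-7.321,11.651) [heading=198, draw]
    LT 108: heading 198 -> 306
    FD 12: (-7.321,11.651) -> (-0.267,1.942) [heading=306, draw]
    -- iteration 2/3 --
    FD 15: (-0.267,1.942) -> (8.55,-10.193) [heading=306, draw]
    LT 108: heading 306 -> 54
    FD 12: (8.55,-10.193) -> (15.603,-0.485) [heading=54, draw]
    -- iteration 3/3 --
    FD 15: (15.603,-0.485) -> (24.42,11.651) [heading=54, draw]
    LT 108: heading 54 -> 162
    FD 12: (24.42,11.651) -> (13.007,15.359) [heading=162, draw]
  ]
  -- iteration 4/4 --
  RT 30: heading 162 -> 132
  REPEAT 3 [
    -- iteration 1/3 --
    FD 15: (13.007,15.359) -> (2.97,26.506) [heading=132, draw]
    LT 108: heading 132 -> 240
    FD 12: (2.97,26.506) -> (-3.03,16.114) [heading=240, draw]
    -- iteration 2/3 --
    FD 15: (-3.03,16.114) -> (-10.53,3.123) [heading=240, draw]
    LT 108: heading 240 -> 348
    FD 12: (-10.53,3.123) -> (1.208,0.628) [heading=348, draw]
    -- iteration 3/3 --
    FD 15: (1.208,0.628) -> (15.88,-2.49) [heading=348, draw]
    LT 108: heading 348 -> 96
    FD 12: (15.88,-2.49) -> (14.626,9.444) [heading=96, draw]
  ]
]
Final: pos=(14.626,9.444), heading=96, 24 segment(s) drawn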